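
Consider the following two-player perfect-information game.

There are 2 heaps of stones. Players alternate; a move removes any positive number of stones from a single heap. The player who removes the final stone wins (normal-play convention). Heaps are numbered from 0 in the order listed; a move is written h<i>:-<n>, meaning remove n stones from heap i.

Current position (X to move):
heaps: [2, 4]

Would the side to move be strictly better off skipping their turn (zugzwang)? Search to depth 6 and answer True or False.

zugzwang((2,4), X) = False

[(2,4)] X move#1: h0:-1:-1/(1,4), h0:-2:-1/(0,4), h1:-1:-1/(2,3), h1:-2:+1/(2,2)*, h1:-3:-1/(2,1), h1:-4:-1/(2,0)
[(2,2)] O move#2: h0:-1:-1/(1,2)*, h0:-2:-1/(0,2), h1:-1:-1/(2,1), h1:-2:-1/(2,0)
[(1,2)] X move#3: h0:-1:-1/(0,2), h1:-1:+1/(1,1)*, h1:-2:-1/(1,0)
[(1,1)] O move#4: h0:-1:-1/(0,1)*, h1:-1:-1/(1,0)
[(0,1)] X move#5: h1:-1:+1/(0,0)*
[(0,0)] end (terminal -1, O#6); searched (2,4) to 6
suppose X passes — search the same position with O to move:
pass> [(2,4)] O move#1: h0:-1:-1/(1,4), h0:-2:-1/(0,4), h1:-1:-1/(2,3), h1:-2:+1/(2,2)*, h1:-3:-1/(2,1), h1:-4:-1/(2,0)
pass> [(2,2)] X move#2: h0:-1:-1/(1,2)*, h0:-2:-1/(0,2), h1:-1:-1/(2,1), h1:-2:-1/(2,0)
pass> [(1,2)] O move#3: h0:-1:-1/(0,2), h1:-1:+1/(1,1)*, h1:-2:-1/(1,0)
pass> [(1,1)] X move#4: h0:-1:-1/(0,1)*, h1:-1:-1/(1,0)
pass> [(0,1)] O move#5: h1:-1:+1/(0,0)*
pass> [(0,0)] end (terminal -1, X#6); searched (2,4) to 6
for X: play +1, pass -1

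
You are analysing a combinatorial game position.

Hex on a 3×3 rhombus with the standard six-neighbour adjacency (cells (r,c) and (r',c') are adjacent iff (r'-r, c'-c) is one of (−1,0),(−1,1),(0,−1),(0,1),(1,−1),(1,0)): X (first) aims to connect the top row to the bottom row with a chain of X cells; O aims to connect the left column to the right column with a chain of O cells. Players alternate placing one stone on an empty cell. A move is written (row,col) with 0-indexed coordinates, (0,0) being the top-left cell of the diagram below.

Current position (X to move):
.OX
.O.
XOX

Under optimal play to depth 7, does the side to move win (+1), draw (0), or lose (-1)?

ply 1, X at .OX/.O./XOX | (0,0)=+1→XOX/.O./XOX*; (1,0)=+1→.OX/XO./XOX; (1,2)=+1→.OX/.OX/XOX
ply 2, O at XOX/.O./XOX | (1,0)=-1→XOX/OO./XOX*; (1,2)=-1→XOX/.OO/XOX
ply 3, X at XOX/OO./XOX | (1,2)=+1→XOX/OOX/XOX*
ply 4: XOX/OOX/XOX is terminal -1 (O); from .OX/.O./XOX depth 7

value(.OX/.O./XOX, X) = +1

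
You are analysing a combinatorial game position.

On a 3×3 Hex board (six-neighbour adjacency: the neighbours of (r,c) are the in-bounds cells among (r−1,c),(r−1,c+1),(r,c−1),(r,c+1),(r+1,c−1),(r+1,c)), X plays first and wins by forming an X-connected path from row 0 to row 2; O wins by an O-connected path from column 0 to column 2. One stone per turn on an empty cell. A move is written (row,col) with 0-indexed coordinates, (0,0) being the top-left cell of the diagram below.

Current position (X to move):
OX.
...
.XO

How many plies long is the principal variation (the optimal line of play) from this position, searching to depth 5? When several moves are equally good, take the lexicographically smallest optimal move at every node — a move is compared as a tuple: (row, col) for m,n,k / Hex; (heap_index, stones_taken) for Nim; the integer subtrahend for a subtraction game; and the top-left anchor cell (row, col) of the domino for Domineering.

[OX./.../.XO] X move#1: (0,2):+1/OXX/.../.XO*, (1,0):+1/OX./X../.XO, (1,1):+1/OX./.X./.XO, (1,2):+1/OX./..X/.XO, (2,0):+1/OX./.../XXO
[OXX/.../.XO] O move#2: (1,0):-1/OXX/O../.XO*, (1,1):-1/OXX/.O./.XO, (1,2):-1/OXX/..O/.XO, (2,0):-1/OXX/.../OXO
[OXX/O../.XO] X move#3: (1,1):+1/OXX/OX./.XO*, (1,2):+1/OXX/O.X/.XO, (2,0):+1/OXX/O../XXO
[OXX/OX./.XO] end (terminal -1, O#4); searched OX./.../.XO to 5

PV length from [OX./.../.XO]: 3 plies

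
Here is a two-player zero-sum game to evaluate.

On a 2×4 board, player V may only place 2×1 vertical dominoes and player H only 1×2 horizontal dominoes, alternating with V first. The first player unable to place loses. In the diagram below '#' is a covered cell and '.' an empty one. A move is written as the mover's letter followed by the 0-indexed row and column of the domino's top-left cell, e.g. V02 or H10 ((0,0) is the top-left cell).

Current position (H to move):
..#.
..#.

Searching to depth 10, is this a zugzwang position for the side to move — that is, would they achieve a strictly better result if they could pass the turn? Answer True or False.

zugzwang(..#./..#., H) = False

p1 H@[..#./..#.]: H00[###./..#.]+1* H10[..#./###.]+1
p2 V@[###./..#.]: V03[####/..##]-1*
p3 H@[####/..##]: H10[####/####]+1*
p4 V@[####/####] terminal -1; root [..#./..#.] d10
if H skipped the turn, V would face:
~ p1 V@[..#./..#.]: V00[#.#./#.#.]+1* V01[.##./.##.]+1 V03[..##/..##]-1
~ p2 H@[#.#./#.#.] terminal -1; root [..#./..#.] d10
compare (H): move=+1 vs pass=-1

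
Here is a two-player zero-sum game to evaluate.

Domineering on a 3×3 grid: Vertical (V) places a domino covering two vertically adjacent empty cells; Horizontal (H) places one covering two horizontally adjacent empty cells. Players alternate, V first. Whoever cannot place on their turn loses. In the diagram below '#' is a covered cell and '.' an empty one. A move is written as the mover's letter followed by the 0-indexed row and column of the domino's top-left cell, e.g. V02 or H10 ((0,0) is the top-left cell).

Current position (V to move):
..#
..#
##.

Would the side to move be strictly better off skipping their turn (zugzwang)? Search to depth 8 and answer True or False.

p1 V@[..#/..#/##.]: V00[#.#/#.#/##.]+1* V01[.##/.##/##.]+1
p2 H@[#.#/#.#/##.] terminal -1; root [..#/..#/##.] d8
pass branch (H moves first from the same position):
  | p1 H@[..#/..#/##.]: H00[###/..#/##.]+1* H10[..#/###/##.]+1
  | p2 V@[###/..#/##.] terminal -1; root [..#/..#/##.] d8
V moving scores +1; V passing scores -1

zugzwang(..#/..#/##., V) = False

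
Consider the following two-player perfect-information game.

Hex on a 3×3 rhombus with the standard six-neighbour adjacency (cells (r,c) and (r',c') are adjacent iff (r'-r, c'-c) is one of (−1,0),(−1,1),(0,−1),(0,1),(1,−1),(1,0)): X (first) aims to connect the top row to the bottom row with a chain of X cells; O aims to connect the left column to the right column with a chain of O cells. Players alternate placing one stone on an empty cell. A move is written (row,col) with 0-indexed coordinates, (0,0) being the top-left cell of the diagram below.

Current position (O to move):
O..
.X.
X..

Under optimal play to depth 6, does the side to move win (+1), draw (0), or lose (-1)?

value(O../.X./X.., O) = -1

p1 O@[O../.X./X..]: (0,1)[OO./.X./X..]-1* (0,2)[O.O/.X./X..]-1 (1,0)[O../OX./X..]-1 (1,2)[O../.XO/X..]-1 (2,1)[O../.X./XO.]-1 (2,2)[O../.X./X.O]-1
p2 X@[OO./.X./X..]: (0,2)[OOX/.X./X..]+1* (1,0)[OO./XX./X..]-1 (1,2)[OO./.XX/X..]-1 (2,1)[OO./.X./XX.]-1 (2,2)[OO./.X./X.X]-1
p3 O@[OOX/.X./X..] terminal -1; root [O../.X./X..] d6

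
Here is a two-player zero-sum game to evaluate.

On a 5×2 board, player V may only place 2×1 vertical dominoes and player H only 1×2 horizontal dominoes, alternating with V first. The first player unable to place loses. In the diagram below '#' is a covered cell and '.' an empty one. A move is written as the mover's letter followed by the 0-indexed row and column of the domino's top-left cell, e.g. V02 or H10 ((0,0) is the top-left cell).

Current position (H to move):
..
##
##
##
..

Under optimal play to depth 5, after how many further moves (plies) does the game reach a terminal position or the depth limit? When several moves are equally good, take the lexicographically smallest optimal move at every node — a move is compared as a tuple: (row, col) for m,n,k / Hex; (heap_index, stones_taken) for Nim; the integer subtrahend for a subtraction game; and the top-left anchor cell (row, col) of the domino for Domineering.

PV length from [../##/##/##/..]: 1 ply

p1 H@[../##/##/##/..]: H00[##/##/##/##/..]+1* H40[../##/##/##/##]+1
p2 V@[##/##/##/##/..] terminal -1; root [../##/##/##/..] d5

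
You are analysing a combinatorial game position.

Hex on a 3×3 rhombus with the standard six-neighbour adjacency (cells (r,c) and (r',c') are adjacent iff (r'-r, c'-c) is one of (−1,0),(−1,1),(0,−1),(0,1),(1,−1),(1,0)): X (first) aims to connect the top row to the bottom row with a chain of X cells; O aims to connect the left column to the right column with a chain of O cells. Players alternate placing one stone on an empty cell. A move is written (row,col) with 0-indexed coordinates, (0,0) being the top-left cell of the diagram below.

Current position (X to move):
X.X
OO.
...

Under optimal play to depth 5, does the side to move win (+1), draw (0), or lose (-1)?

value(X.X/OO./..., X) = +1

ply 1, X at X.X/OO./... | (0,1)=-1→XXX/OO./...; (1,2)=+1→X.X/OOX/...*; (2,0)=-1→X.X/OO./X..; (2,1)=-1→X.X/OO./.X.; (2,2)=-1→X.X/OO./..X
ply 2, O at X.X/OOX/... | (0,1)=-1→XOX/OOX/...*; (2,0)=-1→X.X/OOX/O..; (2,1)=-1→X.X/OOX/.O.; (2,2)=-1→X.X/OOX/..O
ply 3, X at XOX/OOX/... | (2,0)=+1→XOX/OOX/X..*; (2,1)=+1→XOX/OOX/.X.; (2,2)=+1→XOX/OOX/..X
ply 4, O at XOX/OOX/X.. | (2,1)=-1→XOX/OOX/XO.*; (2,2)=-1→XOX/OOX/X.O
ply 5, X at XOX/OOX/XO. | (2,2)=+1→XOX/OOX/XOX*
ply 6: XOX/OOX/XOX is terminal -1 (O); from X.X/OO./... depth 5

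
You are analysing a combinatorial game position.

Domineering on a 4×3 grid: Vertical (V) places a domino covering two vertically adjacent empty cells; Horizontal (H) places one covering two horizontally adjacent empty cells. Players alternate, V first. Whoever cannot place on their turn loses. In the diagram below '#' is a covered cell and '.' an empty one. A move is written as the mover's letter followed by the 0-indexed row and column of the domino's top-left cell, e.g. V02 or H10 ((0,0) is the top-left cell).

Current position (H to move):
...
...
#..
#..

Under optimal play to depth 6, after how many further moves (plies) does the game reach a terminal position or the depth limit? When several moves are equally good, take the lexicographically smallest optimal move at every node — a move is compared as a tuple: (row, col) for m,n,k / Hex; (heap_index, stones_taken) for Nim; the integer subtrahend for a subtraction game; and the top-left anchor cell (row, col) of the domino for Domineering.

p1 H@[.../.../#../#..]: H00[##./.../#../#..]-1* H01[.##/.../#../#..]-1 H10[.../##./#../#..]-1 H11[.../.##/#../#..]-1 H21[.../.../###/#..]-1 H31[.../.../#../###]-1
p2 V@[##./.../#../#..]: V02[###/..#/#../#..]-1 V11[##./.#./##./#..]+1* V12[##./..#/#.#/#..]+1 V21[##./.../##./##.]+1 V22[##./.../#.#/#.#]+1
p3 H@[##./.#./##./#..]: H31[##./.#./##./###]-1*
p4 V@[##./.#./##./###]: V02[###/.##/##./###]+1* V12[##./.##/###/###]+1
p5 H@[###/.##/##./###] terminal -1; root [.../.../#../#..] d6

PV length from [.../.../#../#..]: 4 plies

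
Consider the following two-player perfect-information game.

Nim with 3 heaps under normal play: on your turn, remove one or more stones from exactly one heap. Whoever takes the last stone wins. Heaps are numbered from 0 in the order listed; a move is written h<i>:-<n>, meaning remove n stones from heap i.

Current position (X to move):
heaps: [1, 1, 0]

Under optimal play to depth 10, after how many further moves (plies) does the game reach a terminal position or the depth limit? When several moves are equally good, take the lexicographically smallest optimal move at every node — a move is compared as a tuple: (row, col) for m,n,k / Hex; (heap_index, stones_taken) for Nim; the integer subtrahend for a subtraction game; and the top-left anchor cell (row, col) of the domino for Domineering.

PV length from [(1,1,0)]: 2 plies

p1 X@[(1,1,0)]: h0:-1[(0,1,0)]-1* h1:-1[(1,0,0)]-1
p2 O@[(0,1,0)]: h1:-1[(0,0,0)]+1*
p3 X@[(0,0,0)] terminal -1; root [(1,1,0)] d10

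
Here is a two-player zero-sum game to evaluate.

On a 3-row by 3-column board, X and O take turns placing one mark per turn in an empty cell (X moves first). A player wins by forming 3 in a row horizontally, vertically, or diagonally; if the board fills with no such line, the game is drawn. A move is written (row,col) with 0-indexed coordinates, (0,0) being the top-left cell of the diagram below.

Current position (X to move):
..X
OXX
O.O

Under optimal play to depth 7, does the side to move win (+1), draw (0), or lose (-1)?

ply 1, X at ..X/OXX/O.O | (0,0)=-1→X.X/OXX/O.O*; (0,1)=-1→.XX/OXX/O.O; (2,1)=-1→..X/OXX/OXO
ply 2, O at X.X/OXX/O.O | (0,1)=+0→XOX/OXX/O.O; (2,1)=+1→X.X/OXX/OOO*
ply 3: X.X/OXX/OOO is terminal -1 (X); from ..X/OXX/O.O depth 7

value(..X/OXX/O.O, X) = -1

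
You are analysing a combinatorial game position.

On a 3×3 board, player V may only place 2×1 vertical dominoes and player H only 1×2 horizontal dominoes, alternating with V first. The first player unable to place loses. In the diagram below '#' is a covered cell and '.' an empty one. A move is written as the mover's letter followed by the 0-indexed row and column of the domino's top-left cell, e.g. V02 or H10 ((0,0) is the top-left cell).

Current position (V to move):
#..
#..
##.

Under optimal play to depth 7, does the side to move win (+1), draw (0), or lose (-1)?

[#../#../##.] V move#1: V01:+1/##./##./##.*, V02:+1/#.#/#.#/##., V12:-1/#../#.#/###
[##./##./##.] end (terminal -1, H#2); searched #../#../##. to 7

value(#../#../##., V) = +1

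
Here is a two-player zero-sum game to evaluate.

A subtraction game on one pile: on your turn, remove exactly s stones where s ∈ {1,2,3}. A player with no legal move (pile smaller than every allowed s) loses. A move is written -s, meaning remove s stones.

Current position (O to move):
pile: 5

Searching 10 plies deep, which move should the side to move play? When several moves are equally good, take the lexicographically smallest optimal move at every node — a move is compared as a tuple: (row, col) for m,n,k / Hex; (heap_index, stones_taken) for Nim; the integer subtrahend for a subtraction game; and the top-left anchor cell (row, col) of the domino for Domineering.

O's best at [5]: -1

ply 1, O at 5 | -1=+1→4*; -2=-1→3; -3=-1→2
ply 2, X at 4 | -1=-1→3*; -2=-1→2; -3=-1→1
ply 3, O at 3 | -1=-1→2; -2=-1→1; -3=+1→0*
ply 4: 0 is terminal -1 (X); from 5 depth 10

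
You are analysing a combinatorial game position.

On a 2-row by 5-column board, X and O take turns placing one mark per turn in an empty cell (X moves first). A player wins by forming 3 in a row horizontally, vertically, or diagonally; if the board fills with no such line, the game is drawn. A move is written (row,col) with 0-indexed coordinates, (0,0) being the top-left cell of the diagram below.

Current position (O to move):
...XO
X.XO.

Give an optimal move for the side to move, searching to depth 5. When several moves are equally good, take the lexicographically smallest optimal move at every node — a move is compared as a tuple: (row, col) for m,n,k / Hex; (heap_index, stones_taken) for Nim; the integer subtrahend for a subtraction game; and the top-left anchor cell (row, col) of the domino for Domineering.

[...XO/X.XO.] O move#1: (0,0):-1/O..XO/X.XO., (0,1):-1/.O.XO/X.XO., (0,2):-1/..OXO/X.XO., (1,1):+0/...XO/XOXO.*, (1,4):-1/...XO/X.XOO
[...XO/XOXO.] X move#2: (0,0):+0/X..XO/XOXO.*, (0,1):+0/.X.XO/XOXO., (0,2):+0/..XXO/XOXO., (1,4):+0/...XO/XOXOX
[X..XO/XOXO.] O move#3: (0,1):+0/XO.XO/XOXO.*, (0,2):+0/X.OXO/XOXO., (1,4):+0/X..XO/XOXOO
[XO.XO/XOXO.] X move#4: (0,2):+0/XOXXO/XOXO.*, (1,4):+0/XO.XO/XOXOX
[XOXXO/XOXO.] O move#5: (1,4):+0/XOXXO/XOXOO*
[XOXXO/XOXOO] end (terminal +0, X#6); searched ...XO/X.XO. to 5

O's best at [...XO/X.XO.]: (1,1)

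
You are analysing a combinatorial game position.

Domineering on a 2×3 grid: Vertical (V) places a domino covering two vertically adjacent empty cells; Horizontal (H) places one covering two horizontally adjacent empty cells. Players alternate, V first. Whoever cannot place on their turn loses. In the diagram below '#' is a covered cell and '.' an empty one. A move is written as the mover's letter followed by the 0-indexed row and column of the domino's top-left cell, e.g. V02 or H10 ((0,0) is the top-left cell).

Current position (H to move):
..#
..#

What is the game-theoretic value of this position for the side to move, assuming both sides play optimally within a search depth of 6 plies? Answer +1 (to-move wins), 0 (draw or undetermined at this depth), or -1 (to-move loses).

p1 H@[..#/..#]: H00[###/..#]+1* H10[..#/###]+1
p2 V@[###/..#] terminal -1; root [..#/..#] d6

value(..#/..#, H) = +1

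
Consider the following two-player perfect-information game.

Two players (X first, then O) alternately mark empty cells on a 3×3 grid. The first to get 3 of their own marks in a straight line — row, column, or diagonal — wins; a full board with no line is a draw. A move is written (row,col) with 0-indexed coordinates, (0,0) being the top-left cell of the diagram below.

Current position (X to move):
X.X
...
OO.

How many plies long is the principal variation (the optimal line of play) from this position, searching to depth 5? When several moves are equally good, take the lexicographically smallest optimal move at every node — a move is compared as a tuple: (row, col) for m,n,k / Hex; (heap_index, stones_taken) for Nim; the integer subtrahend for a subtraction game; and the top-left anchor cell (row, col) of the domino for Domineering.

ply 1, X at X.X/.../OO. | (0,1)=+1→XXX/.../OO.*; (1,0)=-1→X.X/X../OO.; (1,1)=-1→X.X/.X./OO.; (1,2)=-1→X.X/..X/OO.; (2,2)=+1→X.X/.../OOX
ply 2: XXX/.../OO. is terminal -1 (O); from X.X/.../OO. depth 5

PV length from [X.X/.../OO.]: 1 ply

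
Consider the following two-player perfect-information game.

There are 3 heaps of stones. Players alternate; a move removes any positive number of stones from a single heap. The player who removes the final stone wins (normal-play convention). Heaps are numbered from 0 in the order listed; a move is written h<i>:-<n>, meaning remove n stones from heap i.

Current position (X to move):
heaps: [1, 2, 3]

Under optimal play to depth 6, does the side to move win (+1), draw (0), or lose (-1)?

value((1,2,3), X) = -1

ply 1, X at (1,2,3) | h0:-1=-1→(0,2,3)*; h1:-1=-1→(1,1,3); h1:-2=-1→(1,0,3); h2:-1=-1→(1,2,2); h2:-2=-1→(1,2,1); h2:-3=-1→(1,2,0)
ply 2, O at (0,2,3) | h1:-1=-1→(0,1,3); h1:-2=-1→(0,0,3); h2:-1=+1→(0,2,2)*; h2:-2=-1→(0,2,1); h2:-3=-1→(0,2,0)
ply 3, X at (0,2,2) | h1:-1=-1→(0,1,2)*; h1:-2=-1→(0,0,2); h2:-1=-1→(0,2,1); h2:-2=-1→(0,2,0)
ply 4, O at (0,1,2) | h1:-1=-1→(0,0,2); h2:-1=+1→(0,1,1)*; h2:-2=-1→(0,1,0)
ply 5, X at (0,1,1) | h1:-1=-1→(0,0,1)*; h2:-1=-1→(0,1,0)
ply 6, O at (0,0,1) | h2:-1=+1→(0,0,0)*
ply 7: (0,0,0) is terminal -1 (X); from (1,2,3) depth 6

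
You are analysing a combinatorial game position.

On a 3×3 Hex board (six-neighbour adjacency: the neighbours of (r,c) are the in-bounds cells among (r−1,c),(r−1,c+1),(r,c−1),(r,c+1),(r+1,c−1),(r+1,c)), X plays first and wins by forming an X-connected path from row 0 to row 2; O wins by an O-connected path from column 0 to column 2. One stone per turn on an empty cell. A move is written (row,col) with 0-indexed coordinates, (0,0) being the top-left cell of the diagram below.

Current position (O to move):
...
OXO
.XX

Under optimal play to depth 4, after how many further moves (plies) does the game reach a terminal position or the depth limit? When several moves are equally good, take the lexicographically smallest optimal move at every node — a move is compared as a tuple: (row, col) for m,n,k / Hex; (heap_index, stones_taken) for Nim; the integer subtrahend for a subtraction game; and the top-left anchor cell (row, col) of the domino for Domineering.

[.../OXO/.XX] O move#1: (0,0):-1/O../OXO/.XX*, (0,1):-1/.O./OXO/.XX, (0,2):-1/..O/OXO/.XX, (2,0):-1/.../OXO/OXX
[O../OXO/.XX] X move#2: (0,1):+1/OX./OXO/.XX*, (0,2):+1/O.X/OXO/.XX, (2,0):+1/O../OXO/XXX
[OX./OXO/.XX] end (terminal -1, O#3); searched .../OXO/.XX to 4

PV length from [.../OXO/.XX]: 2 plies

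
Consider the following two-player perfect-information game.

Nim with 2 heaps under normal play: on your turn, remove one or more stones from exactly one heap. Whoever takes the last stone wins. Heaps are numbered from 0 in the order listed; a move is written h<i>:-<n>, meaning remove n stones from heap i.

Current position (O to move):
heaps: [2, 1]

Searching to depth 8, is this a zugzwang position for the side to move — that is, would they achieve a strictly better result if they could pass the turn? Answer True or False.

zugzwang((2,1), O) = False

p1 O@[(2,1)]: h0:-1[(1,1)]+1* h0:-2[(0,1)]-1 h1:-1[(2,0)]-1
p2 X@[(1,1)]: h0:-1[(0,1)]-1* h1:-1[(1,0)]-1
p3 O@[(0,1)]: h1:-1[(0,0)]+1*
p4 X@[(0,0)] terminal -1; root [(2,1)] d8
suppose O passes — search the same position with X to move:
pass> p1 X@[(2,1)]: h0:-1[(1,1)]+1* h0:-2[(0,1)]-1 h1:-1[(2,0)]-1
pass> p2 O@[(1,1)]: h0:-1[(0,1)]-1* h1:-1[(1,0)]-1
pass> p3 X@[(0,1)]: h1:-1[(0,0)]+1*
pass> p4 O@[(0,0)] terminal -1; root [(2,1)] d8
for O: play +1, pass -1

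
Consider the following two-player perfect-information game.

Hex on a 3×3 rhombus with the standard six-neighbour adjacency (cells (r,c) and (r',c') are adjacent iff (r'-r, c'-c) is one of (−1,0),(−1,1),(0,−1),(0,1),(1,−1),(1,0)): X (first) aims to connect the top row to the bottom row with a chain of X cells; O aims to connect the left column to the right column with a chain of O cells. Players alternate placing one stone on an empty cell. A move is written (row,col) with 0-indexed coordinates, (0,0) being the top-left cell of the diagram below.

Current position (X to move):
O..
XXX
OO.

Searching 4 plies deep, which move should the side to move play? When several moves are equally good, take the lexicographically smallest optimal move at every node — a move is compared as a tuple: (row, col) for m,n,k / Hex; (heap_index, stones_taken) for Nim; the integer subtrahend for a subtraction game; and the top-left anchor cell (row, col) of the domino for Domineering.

p1 X@[O../XXX/OO.]: (0,1)[OX./XXX/OO.]-1 (0,2)[O.X/XXX/OO.]-1 (2,2)[O../XXX/OOX]+1*
p2 O@[O../XXX/OOX]: (0,1)[OO./XXX/OOX]-1* (0,2)[O.O/XXX/OOX]-1
p3 X@[OO./XXX/OOX]: (0,2)[OOX/XXX/OOX]+1*
p4 O@[OOX/XXX/OOX] terminal -1; root [O../XXX/OO.] d4

X's best at [O../XXX/OO.]: (2,2)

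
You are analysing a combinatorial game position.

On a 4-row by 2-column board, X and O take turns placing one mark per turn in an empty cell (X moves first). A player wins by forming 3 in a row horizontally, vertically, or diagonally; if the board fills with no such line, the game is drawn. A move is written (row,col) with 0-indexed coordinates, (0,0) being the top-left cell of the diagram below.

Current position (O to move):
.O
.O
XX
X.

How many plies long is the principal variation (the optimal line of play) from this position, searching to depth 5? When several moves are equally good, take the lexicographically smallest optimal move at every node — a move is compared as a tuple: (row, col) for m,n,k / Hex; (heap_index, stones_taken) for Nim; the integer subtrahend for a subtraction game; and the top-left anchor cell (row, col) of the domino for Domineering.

ply 1, O at .O/.O/XX/X. | (0,0)=-1→OO/.O/XX/X.; (1,0)=+0→.O/OO/XX/X.*; (3,1)=-1→.O/.O/XX/XO
ply 2, X at .O/OO/XX/X. | (0,0)=+0→XO/OO/XX/X.*; (3,1)=+0→.O/OO/XX/XX
ply 3, O at XO/OO/XX/X. | (3,1)=+0→XO/OO/XX/XO*
ply 4: XO/OO/XX/XO is terminal +0 (X); from .O/.O/XX/X. depth 5

PV length from [.O/.O/XX/X.]: 3 plies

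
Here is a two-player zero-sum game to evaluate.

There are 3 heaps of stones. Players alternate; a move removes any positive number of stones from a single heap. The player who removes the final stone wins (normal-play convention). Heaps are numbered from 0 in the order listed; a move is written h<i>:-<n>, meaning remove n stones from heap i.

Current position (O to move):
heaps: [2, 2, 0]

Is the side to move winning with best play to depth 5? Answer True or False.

p1 O@[(2,2,0)]: h0:-1[(1,2,0)]-1* h0:-2[(0,2,0)]-1 h1:-1[(2,1,0)]-1 h1:-2[(2,0,0)]-1
p2 X@[(1,2,0)]: h0:-1[(0,2,0)]-1 h1:-1[(1,1,0)]+1* h1:-2[(1,0,0)]-1
p3 O@[(1,1,0)]: h0:-1[(0,1,0)]-1* h1:-1[(1,0,0)]-1
p4 X@[(0,1,0)]: h1:-1[(0,0,0)]+1*
p5 O@[(0,0,0)] terminal -1; root [(2,2,0)] d5

O winning at [(2,2,0)]: False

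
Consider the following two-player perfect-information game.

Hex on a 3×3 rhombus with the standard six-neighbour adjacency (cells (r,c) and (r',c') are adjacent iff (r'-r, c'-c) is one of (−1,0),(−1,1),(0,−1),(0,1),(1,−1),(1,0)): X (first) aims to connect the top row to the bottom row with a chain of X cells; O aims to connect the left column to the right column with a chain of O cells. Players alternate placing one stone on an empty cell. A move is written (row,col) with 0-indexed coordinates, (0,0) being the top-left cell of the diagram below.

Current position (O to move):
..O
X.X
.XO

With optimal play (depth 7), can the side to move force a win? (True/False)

p1 O@[..O/X.X/.XO]: (0,0)[O.O/X.X/.XO]-1* (0,1)[.OO/X.X/.XO]-1 (1,1)[..O/XOX/.XO]-1 (2,0)[..O/X.X/OXO]-1
p2 X@[O.O/X.X/.XO]: (0,1)[OXO/X.X/.XO]+1* (1,1)[O.O/XXX/.XO]-1 (2,0)[O.O/X.X/XXO]-1
p3 O@[OXO/X.X/.XO]: (1,1)[OXO/XOX/.XO]-1* (2,0)[OXO/X.X/OXO]-1
p4 X@[OXO/XOX/.XO]: (2,0)[OXO/XOX/XXO]+1*
p5 O@[OXO/XOX/XXO] terminal -1; root [..O/X.X/.XO] d7

O winning at [..O/X.X/.XO]: False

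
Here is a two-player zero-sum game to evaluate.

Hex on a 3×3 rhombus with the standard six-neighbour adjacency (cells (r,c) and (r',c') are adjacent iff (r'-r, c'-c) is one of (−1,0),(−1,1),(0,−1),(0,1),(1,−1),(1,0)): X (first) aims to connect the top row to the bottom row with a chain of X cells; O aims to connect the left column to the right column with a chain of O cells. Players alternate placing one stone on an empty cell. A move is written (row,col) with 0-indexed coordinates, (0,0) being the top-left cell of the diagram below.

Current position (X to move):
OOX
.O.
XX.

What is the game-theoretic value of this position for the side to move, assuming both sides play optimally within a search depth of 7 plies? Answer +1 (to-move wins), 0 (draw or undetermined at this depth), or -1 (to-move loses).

[OOX/.O./XX.] X move#1: (1,0):-1/OOX/XO./XX., (1,2):+1/OOX/.OX/XX.*, (2,2):-1/OOX/.O./XXX
[OOX/.OX/XX.] end (terminal -1, O#2); searched OOX/.O./XX. to 7

value(OOX/.O./XX., X) = +1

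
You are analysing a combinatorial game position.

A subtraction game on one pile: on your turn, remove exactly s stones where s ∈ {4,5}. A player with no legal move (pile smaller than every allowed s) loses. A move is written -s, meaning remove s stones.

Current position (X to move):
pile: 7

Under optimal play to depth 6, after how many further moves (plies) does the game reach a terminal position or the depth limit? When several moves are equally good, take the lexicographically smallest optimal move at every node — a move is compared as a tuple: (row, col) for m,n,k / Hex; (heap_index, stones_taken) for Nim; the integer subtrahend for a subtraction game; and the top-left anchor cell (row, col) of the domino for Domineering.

PV length from [7]: 1 ply

ply 1, X at 7 | -4=+1→3*; -5=+1→2
ply 2: 3 is terminal -1 (O); from 7 depth 6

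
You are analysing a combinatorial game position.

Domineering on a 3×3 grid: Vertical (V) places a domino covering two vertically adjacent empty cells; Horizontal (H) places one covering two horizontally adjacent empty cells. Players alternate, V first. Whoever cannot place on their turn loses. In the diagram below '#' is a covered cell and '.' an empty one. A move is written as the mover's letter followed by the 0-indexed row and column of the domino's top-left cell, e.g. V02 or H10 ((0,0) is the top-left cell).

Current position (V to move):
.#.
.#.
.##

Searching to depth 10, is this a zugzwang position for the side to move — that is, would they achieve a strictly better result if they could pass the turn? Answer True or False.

[.#./.#./.##] V move#1: V00:+1/##./##./.##*, V02:+1/.##/.##/.##, V10:+1/.#./##./###
[##./##./.##] end (terminal -1, H#2); searched .#./.#./.## to 10
pass branch (H moves first from the same position):
  | [.#./.#./.##] end (terminal -1, H#1); searched .#./.#./.## to 10
V moving scores +1; V passing scores +1

zugzwang(.#./.#./.##, V) = False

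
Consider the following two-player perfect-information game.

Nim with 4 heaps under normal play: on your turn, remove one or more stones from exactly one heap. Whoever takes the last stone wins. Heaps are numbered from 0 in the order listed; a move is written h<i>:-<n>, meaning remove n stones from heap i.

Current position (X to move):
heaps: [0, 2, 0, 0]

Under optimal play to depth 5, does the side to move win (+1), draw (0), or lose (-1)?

value((0,2,0,0), X) = +1

ply 1, X at (0,2,0,0) | h1:-1=-1→(0,1,0,0); h1:-2=+1→(0,0,0,0)*
ply 2: (0,0,0,0) is terminal -1 (O); from (0,2,0,0) depth 5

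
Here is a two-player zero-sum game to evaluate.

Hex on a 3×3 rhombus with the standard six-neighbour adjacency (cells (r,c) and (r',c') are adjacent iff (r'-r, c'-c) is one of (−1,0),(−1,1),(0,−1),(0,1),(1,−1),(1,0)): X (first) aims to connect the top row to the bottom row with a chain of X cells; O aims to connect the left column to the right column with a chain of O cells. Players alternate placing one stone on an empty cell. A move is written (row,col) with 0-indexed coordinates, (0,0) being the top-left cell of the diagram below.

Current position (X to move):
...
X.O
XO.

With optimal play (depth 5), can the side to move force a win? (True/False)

[.../X.O/XO.] X move#1: (0,0):+1/X../X.O/XO.*, (0,1):+1/.X./X.O/XO., (0,2):+1/..X/X.O/XO., (1,1):+1/.../XXO/XO., (2,2):+1/.../X.O/XOX
[X../X.O/XO.] end (terminal -1, O#2); searched .../X.O/XO. to 5

X winning at [.../X.O/XO.]: True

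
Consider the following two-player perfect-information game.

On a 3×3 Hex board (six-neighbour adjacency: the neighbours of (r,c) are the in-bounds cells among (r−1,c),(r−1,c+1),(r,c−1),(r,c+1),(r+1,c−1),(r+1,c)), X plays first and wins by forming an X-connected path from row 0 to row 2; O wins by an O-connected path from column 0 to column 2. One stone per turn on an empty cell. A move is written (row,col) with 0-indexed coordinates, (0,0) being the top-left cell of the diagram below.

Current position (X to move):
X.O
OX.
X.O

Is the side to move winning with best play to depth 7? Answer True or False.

[X.O/OX./X.O] X move#1: (0,1):+1/XXO/OX./X.O*, (1,2):-1/X.O/OXX/X.O, (2,1):-1/X.O/OX./XXO
[XXO/OX./X.O] end (terminal -1, O#2); searched X.O/OX./X.O to 7

X winning at [X.O/OX./X.O]: True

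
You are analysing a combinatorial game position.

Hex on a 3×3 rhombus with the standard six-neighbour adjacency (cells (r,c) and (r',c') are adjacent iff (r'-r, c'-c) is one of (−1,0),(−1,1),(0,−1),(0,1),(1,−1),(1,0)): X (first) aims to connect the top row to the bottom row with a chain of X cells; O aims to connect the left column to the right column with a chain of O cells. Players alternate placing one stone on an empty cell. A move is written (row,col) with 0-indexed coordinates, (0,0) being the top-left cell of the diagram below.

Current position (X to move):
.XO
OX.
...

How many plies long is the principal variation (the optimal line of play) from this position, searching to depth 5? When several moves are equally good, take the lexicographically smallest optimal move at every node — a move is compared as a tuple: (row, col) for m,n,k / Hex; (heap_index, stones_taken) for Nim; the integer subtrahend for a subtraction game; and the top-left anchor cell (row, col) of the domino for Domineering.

PV length from [.XO/OX./...]: 3 plies

p1 X@[.XO/OX./...]: (0,0)[XXO/OX./...]+1* (1,2)[.XO/OXX/...]+1 (2,0)[.XO/OX./X..]+1 (2,1)[.XO/OX./.X.]+1 (2,2)[.XO/OX./..X]+1
p2 O@[XXO/OX./...]: (1,2)[XXO/OXO/...]-1* (2,0)[XXO/OX./O..]-1 (2,1)[XXO/OX./.O.]-1 (2,2)[XXO/OX./..O]-1
p3 X@[XXO/OXO/...]: (2,0)[XXO/OXO/X..]+1* (2,1)[XXO/OXO/.X.]+1 (2,2)[XXO/OXO/..X]+1
p4 O@[XXO/OXO/X..] terminal -1; root [.XO/OX./...] d5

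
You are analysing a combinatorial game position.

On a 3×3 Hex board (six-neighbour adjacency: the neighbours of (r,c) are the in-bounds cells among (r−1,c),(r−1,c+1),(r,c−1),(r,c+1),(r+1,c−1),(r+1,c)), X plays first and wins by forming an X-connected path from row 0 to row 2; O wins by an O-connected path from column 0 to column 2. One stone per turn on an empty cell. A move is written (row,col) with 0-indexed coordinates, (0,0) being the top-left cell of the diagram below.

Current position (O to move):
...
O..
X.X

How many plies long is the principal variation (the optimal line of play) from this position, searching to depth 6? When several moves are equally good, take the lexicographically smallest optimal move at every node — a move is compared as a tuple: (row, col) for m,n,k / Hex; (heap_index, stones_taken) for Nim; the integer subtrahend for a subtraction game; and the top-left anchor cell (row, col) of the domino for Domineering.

[.../O../X.X] O move#1: (0,0):-1/O../O../X.X, (0,1):-1/.O./O../X.X, (0,2):+1/..O/O../X.X*, (1,1):+1/.../OO./X.X, (1,2):-1/.../O.O/X.X, (2,1):-1/.../O../XOX
[..O/O../X.X] X move#2: (0,0):-1/X.O/O../X.X*, (0,1):-1/.XO/O../X.X, (1,1):-1/..O/OX./X.X, (1,2):-1/..O/O.X/X.X, (2,1):-1/..O/O../XXX
[X.O/O../X.X] O move#3: (0,1):+1/XOO/O../X.X*, (1,1):+1/X.O/OO./X.X, (1,2):+1/X.O/O.O/X.X, (2,1):+1/X.O/O../XOX
[XOO/O../X.X] end (terminal -1, X#4); searched .../O../X.X to 6

PV length from [.../O../X.X]: 3 plies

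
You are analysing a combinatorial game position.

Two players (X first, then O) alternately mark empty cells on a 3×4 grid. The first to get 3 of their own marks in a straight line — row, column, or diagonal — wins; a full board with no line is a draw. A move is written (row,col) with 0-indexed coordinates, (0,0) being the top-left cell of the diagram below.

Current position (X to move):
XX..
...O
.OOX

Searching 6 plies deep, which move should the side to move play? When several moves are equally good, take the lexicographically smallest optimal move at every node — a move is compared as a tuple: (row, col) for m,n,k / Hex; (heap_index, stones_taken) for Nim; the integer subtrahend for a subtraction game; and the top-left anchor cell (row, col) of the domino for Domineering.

X's best at [XX../...O/.OOX]: (0,2)

ply 1, X at XX../...O/.OOX | (0,2)=+1→XXX./...O/.OOX*; (0,3)=-1→XX.X/...O/.OOX; (1,0)=-1→XX../X..O/.OOX; (1,1)=-1→XX../.X.O/.OOX; (1,2)=+1→XX../..XO/.OOX; (2,0)=+1→XX../...O/XOOX
ply 2: XXX./...O/.OOX is terminal -1 (O); from XX../...O/.OOX depth 6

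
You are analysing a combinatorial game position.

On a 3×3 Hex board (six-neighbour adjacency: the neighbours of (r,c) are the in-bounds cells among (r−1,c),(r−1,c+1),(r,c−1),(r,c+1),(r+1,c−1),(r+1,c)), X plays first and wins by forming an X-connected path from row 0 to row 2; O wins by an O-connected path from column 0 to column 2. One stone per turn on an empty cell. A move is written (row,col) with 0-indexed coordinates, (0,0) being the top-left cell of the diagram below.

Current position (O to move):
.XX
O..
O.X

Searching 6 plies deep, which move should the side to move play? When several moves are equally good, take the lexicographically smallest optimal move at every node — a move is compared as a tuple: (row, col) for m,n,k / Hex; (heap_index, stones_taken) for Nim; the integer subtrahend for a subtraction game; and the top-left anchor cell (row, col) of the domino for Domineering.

p1 O@[.XX/O../O.X]: (0,0)[OXX/O../O.X]-1 (1,1)[.XX/OO./O.X]-1 (1,2)[.XX/O.O/O.X]+1* (2,1)[.XX/O../OOX]-1
p2 X@[.XX/O.O/O.X]: (0,0)[XXX/O.O/O.X]-1* (1,1)[.XX/OXO/O.X]-1 (2,1)[.XX/O.O/OXX]-1
p3 O@[XXX/O.O/O.X]: (1,1)[XXX/OOO/O.X]+1* (2,1)[XXX/O.O/OOX]+1
p4 X@[XXX/OOO/O.X] terminal -1; root [.XX/O../O.X] d6

O's best at [.XX/O../O.X]: (1,2)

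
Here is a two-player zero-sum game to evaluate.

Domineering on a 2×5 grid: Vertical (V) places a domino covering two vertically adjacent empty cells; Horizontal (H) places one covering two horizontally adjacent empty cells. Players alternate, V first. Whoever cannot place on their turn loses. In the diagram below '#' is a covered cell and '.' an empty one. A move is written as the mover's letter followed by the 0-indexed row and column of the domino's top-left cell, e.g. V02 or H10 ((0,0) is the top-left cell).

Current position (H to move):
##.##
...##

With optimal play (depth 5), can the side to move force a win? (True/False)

H winning at [##.##/...##]: True

[##.##/...##] H move#1: H10:-1/##.##/##.##, H11:+1/##.##/.####*
[##.##/.####] end (terminal -1, V#2); searched ##.##/...## to 5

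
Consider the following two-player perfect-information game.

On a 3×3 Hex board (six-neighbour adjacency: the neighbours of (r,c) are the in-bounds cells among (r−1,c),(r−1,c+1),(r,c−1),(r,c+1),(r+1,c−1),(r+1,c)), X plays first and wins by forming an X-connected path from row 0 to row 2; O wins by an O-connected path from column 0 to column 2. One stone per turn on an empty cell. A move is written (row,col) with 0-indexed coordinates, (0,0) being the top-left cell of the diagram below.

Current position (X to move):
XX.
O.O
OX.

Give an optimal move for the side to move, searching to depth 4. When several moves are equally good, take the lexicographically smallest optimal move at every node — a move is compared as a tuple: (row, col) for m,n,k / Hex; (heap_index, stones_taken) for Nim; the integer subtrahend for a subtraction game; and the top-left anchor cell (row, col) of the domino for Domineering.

ply 1, X at XX./O.O/OX. | (0,2)=-1→XXX/O.O/OX.; (1,1)=+1→XX./OXO/OX.*; (2,2)=-1→XX./O.O/OXX
ply 2: XX./OXO/OX. is terminal -1 (O); from XX./O.O/OX. depth 4

X's best at [XX./O.O/OX.]: (1,1)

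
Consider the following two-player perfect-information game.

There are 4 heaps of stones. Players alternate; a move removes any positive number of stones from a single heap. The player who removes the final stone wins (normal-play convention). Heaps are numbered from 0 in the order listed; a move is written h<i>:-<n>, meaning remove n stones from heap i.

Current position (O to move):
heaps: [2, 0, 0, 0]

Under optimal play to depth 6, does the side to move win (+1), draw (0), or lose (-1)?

value((2,0,0,0), O) = +1

ply 1, O at (2,0,0,0) | h0:-1=-1→(1,0,0,0); h0:-2=+1→(0,0,0,0)*
ply 2: (0,0,0,0) is terminal -1 (X); from (2,0,0,0) depth 6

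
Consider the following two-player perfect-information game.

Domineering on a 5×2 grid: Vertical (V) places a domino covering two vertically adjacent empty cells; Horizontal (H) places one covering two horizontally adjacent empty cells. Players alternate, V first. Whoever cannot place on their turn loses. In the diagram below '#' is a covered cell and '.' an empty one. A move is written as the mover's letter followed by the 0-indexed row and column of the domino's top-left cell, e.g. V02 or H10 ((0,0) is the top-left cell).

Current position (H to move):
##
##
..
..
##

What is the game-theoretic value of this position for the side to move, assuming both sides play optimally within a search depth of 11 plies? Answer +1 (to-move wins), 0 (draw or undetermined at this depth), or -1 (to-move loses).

value(##/##/../../##, H) = +1

ply 1, H at ##/##/../../## | H20=+1→##/##/##/../##*; H30=+1→##/##/../##/##
ply 2: ##/##/##/../## is terminal -1 (V); from ##/##/../../## depth 11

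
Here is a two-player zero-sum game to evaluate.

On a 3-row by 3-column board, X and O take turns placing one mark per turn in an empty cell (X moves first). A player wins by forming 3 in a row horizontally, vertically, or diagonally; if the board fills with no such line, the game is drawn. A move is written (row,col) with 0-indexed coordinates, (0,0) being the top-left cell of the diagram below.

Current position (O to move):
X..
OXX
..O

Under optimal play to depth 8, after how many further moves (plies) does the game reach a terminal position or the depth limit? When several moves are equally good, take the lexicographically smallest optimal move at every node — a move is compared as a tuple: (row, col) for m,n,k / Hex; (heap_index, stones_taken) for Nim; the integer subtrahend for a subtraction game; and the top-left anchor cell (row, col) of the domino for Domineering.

PV length from [X../OXX/..O]: 4 plies

p1 O@[X../OXX/..O]: (0,1)[XO./OXX/..O]+0* (0,2)[X.O/OXX/..O]+0 (2,0)[X../OXX/O.O]+0 (2,1)[X../OXX/.OO]+0
p2 X@[XO./OXX/..O]: (0,2)[XOX/OXX/..O]+0* (2,0)[XO./OXX/X.O]+0 (2,1)[XO./OXX/.XO]+0
p3 O@[XOX/OXX/..O]: (2,0)[XOX/OXX/O.O]+0* (2,1)[XOX/OXX/.OO]-1
p4 X@[XOX/OXX/O.O]: (2,1)[XOX/OXX/OXO]+0*
p5 O@[XOX/OXX/OXO] terminal +0; root [X../OXX/..O] d8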